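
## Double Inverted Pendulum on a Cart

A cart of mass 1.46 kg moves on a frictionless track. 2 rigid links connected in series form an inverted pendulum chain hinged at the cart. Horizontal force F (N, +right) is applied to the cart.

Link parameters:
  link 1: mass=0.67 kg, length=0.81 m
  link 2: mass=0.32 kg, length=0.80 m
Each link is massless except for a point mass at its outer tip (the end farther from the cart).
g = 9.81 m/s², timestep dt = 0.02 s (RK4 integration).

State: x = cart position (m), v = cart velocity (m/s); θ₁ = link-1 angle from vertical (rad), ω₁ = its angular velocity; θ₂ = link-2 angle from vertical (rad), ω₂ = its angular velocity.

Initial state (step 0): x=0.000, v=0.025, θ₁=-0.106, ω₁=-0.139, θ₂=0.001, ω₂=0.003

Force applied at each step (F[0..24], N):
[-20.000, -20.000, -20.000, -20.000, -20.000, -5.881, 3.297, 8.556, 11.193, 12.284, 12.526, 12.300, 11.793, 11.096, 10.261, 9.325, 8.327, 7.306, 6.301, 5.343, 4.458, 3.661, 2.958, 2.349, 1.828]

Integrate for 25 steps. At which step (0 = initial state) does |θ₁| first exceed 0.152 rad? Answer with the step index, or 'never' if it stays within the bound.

apply F[0]=-20.000 → step 1: x=-0.002, v=-0.233, θ₁=-0.106, ω₁=0.138, θ₂=0.001, ω₂=0.047
apply F[1]=-20.000 → step 2: x=-0.009, v=-0.492, θ₁=-0.100, ω₁=0.417, θ₂=0.003, ω₂=0.090
apply F[2]=-20.000 → step 3: x=-0.022, v=-0.752, θ₁=-0.089, ω₁=0.701, θ₂=0.005, ω₂=0.129
apply F[3]=-20.000 → step 4: x=-0.039, v=-1.014, θ₁=-0.072, ω₁=0.994, θ₂=0.008, ω₂=0.162
apply F[4]=-20.000 → step 5: x=-0.062, v=-1.281, θ₁=-0.049, ω₁=1.299, θ₂=0.011, ω₂=0.187
apply F[5]=-5.881 → step 6: x=-0.089, v=-1.357, θ₁=-0.023, ω₁=1.380, θ₂=0.015, ω₂=0.202
apply F[6]=+3.297 → step 7: x=-0.115, v=-1.311, θ₁=0.004, ω₁=1.318, θ₂=0.020, ω₂=0.211
apply F[7]=+8.556 → step 8: x=-0.140, v=-1.196, θ₁=0.029, ω₁=1.179, θ₂=0.024, ω₂=0.212
apply F[8]=+11.193 → step 9: x=-0.163, v=-1.047, θ₁=0.051, ω₁=1.008, θ₂=0.028, ω₂=0.207
apply F[9]=+12.284 → step 10: x=-0.182, v=-0.887, θ₁=0.069, ω₁=0.828, θ₂=0.032, ω₂=0.196
apply F[10]=+12.526 → step 11: x=-0.198, v=-0.726, θ₁=0.084, ω₁=0.654, θ₂=0.036, ω₂=0.180
apply F[11]=+12.300 → step 12: x=-0.211, v=-0.570, θ₁=0.096, ω₁=0.490, θ₂=0.039, ω₂=0.161
apply F[12]=+11.793 → step 13: x=-0.221, v=-0.422, θ₁=0.104, ω₁=0.340, θ₂=0.042, ω₂=0.138
apply F[13]=+11.096 → step 14: x=-0.228, v=-0.285, θ₁=0.109, ω₁=0.206, θ₂=0.045, ω₂=0.114
apply F[14]=+10.261 → step 15: x=-0.233, v=-0.160, θ₁=0.112, ω₁=0.087, θ₂=0.047, ω₂=0.089
apply F[15]=+9.325 → step 16: x=-0.235, v=-0.048, θ₁=0.113, ω₁=-0.015, θ₂=0.048, ω₂=0.064
apply F[16]=+8.327 → step 17: x=-0.235, v=0.050, θ₁=0.112, ω₁=-0.101, θ₂=0.049, ω₂=0.039
apply F[17]=+7.306 → step 18: x=-0.233, v=0.135, θ₁=0.109, ω₁=-0.171, θ₂=0.050, ω₂=0.016
apply F[18]=+6.301 → step 19: x=-0.230, v=0.207, θ₁=0.105, ω₁=-0.226, θ₂=0.050, ω₂=-0.005
apply F[19]=+5.343 → step 20: x=-0.225, v=0.266, θ₁=0.100, ω₁=-0.268, θ₂=0.050, ω₂=-0.024
apply F[20]=+4.458 → step 21: x=-0.219, v=0.314, θ₁=0.095, ω₁=-0.297, θ₂=0.049, ω₂=-0.042
apply F[21]=+3.661 → step 22: x=-0.212, v=0.352, θ₁=0.088, ω₁=-0.317, θ₂=0.048, ω₂=-0.058
apply F[22]=+2.958 → step 23: x=-0.205, v=0.381, θ₁=0.082, ω₁=-0.328, θ₂=0.047, ω₂=-0.072
apply F[23]=+2.349 → step 24: x=-0.197, v=0.403, θ₁=0.075, ω₁=-0.332, θ₂=0.045, ω₂=-0.083
apply F[24]=+1.828 → step 25: x=-0.189, v=0.418, θ₁=0.069, ω₁=-0.330, θ₂=0.043, ω₂=-0.093
max |θ₁| = 0.113 ≤ 0.152 over all 26 states.

Answer: never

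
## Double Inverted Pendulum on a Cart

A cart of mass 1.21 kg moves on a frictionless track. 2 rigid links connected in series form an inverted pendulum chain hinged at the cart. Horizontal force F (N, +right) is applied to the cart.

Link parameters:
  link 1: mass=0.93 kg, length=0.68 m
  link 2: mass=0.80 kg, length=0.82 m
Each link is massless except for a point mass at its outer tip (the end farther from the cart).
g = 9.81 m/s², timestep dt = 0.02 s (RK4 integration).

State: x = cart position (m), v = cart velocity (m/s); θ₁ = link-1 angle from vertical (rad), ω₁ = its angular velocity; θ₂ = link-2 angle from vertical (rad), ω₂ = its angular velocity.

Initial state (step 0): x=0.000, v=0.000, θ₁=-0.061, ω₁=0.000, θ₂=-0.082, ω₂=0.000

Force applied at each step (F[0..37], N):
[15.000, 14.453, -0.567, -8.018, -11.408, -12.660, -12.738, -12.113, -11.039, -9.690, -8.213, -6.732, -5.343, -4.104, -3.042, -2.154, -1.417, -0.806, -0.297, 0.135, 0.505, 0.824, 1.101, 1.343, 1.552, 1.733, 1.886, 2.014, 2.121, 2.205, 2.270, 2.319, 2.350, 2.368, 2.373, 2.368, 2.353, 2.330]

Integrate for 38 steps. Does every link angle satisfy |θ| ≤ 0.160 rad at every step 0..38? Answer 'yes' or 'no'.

apply F[0]=+15.000 → step 1: x=0.003, v=0.264, θ₁=-0.065, ω₁=-0.401, θ₂=-0.082, ω₂=-0.008
apply F[1]=+14.453 → step 2: x=0.010, v=0.520, θ₁=-0.077, ω₁=-0.794, θ₂=-0.082, ω₂=-0.013
apply F[2]=-0.567 → step 3: x=0.021, v=0.533, θ₁=-0.093, ω₁=-0.839, θ₂=-0.083, ω₂=-0.012
apply F[3]=-8.018 → step 4: x=0.031, v=0.429, θ₁=-0.109, ω₁=-0.720, θ₂=-0.083, ω₂=-0.003
apply F[4]=-11.408 → step 5: x=0.038, v=0.275, θ₁=-0.121, ω₁=-0.536, θ₂=-0.083, ω₂=0.012
apply F[5]=-12.660 → step 6: x=0.041, v=0.104, θ₁=-0.130, ω₁=-0.335, θ₂=-0.082, ω₂=0.033
apply F[6]=-12.738 → step 7: x=0.042, v=-0.066, θ₁=-0.135, ω₁=-0.140, θ₂=-0.081, ω₂=0.058
apply F[7]=-12.113 → step 8: x=0.039, v=-0.225, θ₁=-0.136, ω₁=0.038, θ₂=-0.080, ω₂=0.085
apply F[8]=-11.039 → step 9: x=0.033, v=-0.366, θ₁=-0.134, ω₁=0.190, θ₂=-0.078, ω₂=0.112
apply F[9]=-9.690 → step 10: x=0.024, v=-0.487, θ₁=-0.128, ω₁=0.314, θ₂=-0.075, ω₂=0.138
apply F[10]=-8.213 → step 11: x=0.014, v=-0.587, θ₁=-0.121, ω₁=0.410, θ₂=-0.072, ω₂=0.161
apply F[11]=-6.732 → step 12: x=0.001, v=-0.664, θ₁=-0.112, ω₁=0.478, θ₂=-0.069, ω₂=0.183
apply F[12]=-5.343 → step 13: x=-0.013, v=-0.722, θ₁=-0.102, ω₁=0.522, θ₂=-0.065, ω₂=0.201
apply F[13]=-4.104 → step 14: x=-0.027, v=-0.763, θ₁=-0.092, ω₁=0.546, θ₂=-0.061, ω₂=0.216
apply F[14]=-3.042 → step 15: x=-0.043, v=-0.790, θ₁=-0.081, ω₁=0.553, θ₂=-0.056, ω₂=0.228
apply F[15]=-2.154 → step 16: x=-0.059, v=-0.805, θ₁=-0.070, ω₁=0.548, θ₂=-0.052, ω₂=0.237
apply F[16]=-1.417 → step 17: x=-0.075, v=-0.810, θ₁=-0.059, ω₁=0.534, θ₂=-0.047, ω₂=0.243
apply F[17]=-0.806 → step 18: x=-0.091, v=-0.809, θ₁=-0.048, ω₁=0.515, θ₂=-0.042, ω₂=0.247
apply F[18]=-0.297 → step 19: x=-0.107, v=-0.802, θ₁=-0.038, ω₁=0.491, θ₂=-0.037, ω₂=0.249
apply F[19]=+0.135 → step 20: x=-0.123, v=-0.791, θ₁=-0.029, ω₁=0.465, θ₂=-0.032, ω₂=0.249
apply F[20]=+0.505 → step 21: x=-0.139, v=-0.776, θ₁=-0.020, ω₁=0.437, θ₂=-0.027, ω₂=0.246
apply F[21]=+0.824 → step 22: x=-0.154, v=-0.758, θ₁=-0.011, ω₁=0.408, θ₂=-0.022, ω₂=0.242
apply F[22]=+1.101 → step 23: x=-0.169, v=-0.737, θ₁=-0.004, ω₁=0.379, θ₂=-0.018, ω₂=0.237
apply F[23]=+1.343 → step 24: x=-0.184, v=-0.715, θ₁=0.004, ω₁=0.350, θ₂=-0.013, ω₂=0.230
apply F[24]=+1.552 → step 25: x=-0.198, v=-0.691, θ₁=0.010, ω₁=0.322, θ₂=-0.008, ω₂=0.222
apply F[25]=+1.733 → step 26: x=-0.211, v=-0.667, θ₁=0.017, ω₁=0.294, θ₂=-0.004, ω₂=0.214
apply F[26]=+1.886 → step 27: x=-0.224, v=-0.641, θ₁=0.022, ω₁=0.267, θ₂=0.000, ω₂=0.204
apply F[27]=+2.014 → step 28: x=-0.237, v=-0.614, θ₁=0.027, ω₁=0.241, θ₂=0.004, ω₂=0.194
apply F[28]=+2.121 → step 29: x=-0.249, v=-0.588, θ₁=0.032, ω₁=0.216, θ₂=0.008, ω₂=0.184
apply F[29]=+2.205 → step 30: x=-0.261, v=-0.561, θ₁=0.036, ω₁=0.192, θ₂=0.012, ω₂=0.173
apply F[30]=+2.270 → step 31: x=-0.271, v=-0.534, θ₁=0.039, ω₁=0.169, θ₂=0.015, ω₂=0.162
apply F[31]=+2.319 → step 32: x=-0.282, v=-0.507, θ₁=0.043, ω₁=0.148, θ₂=0.018, ω₂=0.151
apply F[32]=+2.350 → step 33: x=-0.292, v=-0.481, θ₁=0.045, ω₁=0.128, θ₂=0.021, ω₂=0.140
apply F[33]=+2.368 → step 34: x=-0.301, v=-0.455, θ₁=0.048, ω₁=0.109, θ₂=0.024, ω₂=0.129
apply F[34]=+2.373 → step 35: x=-0.310, v=-0.429, θ₁=0.050, ω₁=0.092, θ₂=0.026, ω₂=0.118
apply F[35]=+2.368 → step 36: x=-0.318, v=-0.404, θ₁=0.051, ω₁=0.076, θ₂=0.028, ω₂=0.108
apply F[36]=+2.353 → step 37: x=-0.326, v=-0.380, θ₁=0.053, ω₁=0.061, θ₂=0.030, ω₂=0.098
apply F[37]=+2.330 → step 38: x=-0.333, v=-0.356, θ₁=0.054, ω₁=0.047, θ₂=0.032, ω₂=0.088
Max |angle| over trajectory = 0.136 rad; bound = 0.160 → within bound.

Answer: yes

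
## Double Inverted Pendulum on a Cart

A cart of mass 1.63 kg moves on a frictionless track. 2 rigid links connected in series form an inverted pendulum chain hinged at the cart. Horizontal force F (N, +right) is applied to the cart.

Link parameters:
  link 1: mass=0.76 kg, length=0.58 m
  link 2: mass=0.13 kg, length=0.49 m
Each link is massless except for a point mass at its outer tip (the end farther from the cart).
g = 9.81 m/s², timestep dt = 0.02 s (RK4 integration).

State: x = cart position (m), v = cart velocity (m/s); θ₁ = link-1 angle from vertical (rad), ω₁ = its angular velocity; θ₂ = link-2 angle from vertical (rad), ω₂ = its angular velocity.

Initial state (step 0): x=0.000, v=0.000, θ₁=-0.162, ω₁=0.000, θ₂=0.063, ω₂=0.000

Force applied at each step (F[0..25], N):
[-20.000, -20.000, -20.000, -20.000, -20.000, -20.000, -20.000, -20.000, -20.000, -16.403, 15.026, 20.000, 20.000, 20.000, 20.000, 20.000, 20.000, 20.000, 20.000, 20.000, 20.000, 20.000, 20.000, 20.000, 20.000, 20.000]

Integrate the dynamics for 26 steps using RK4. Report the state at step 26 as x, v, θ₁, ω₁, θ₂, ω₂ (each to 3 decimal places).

apply F[0]=-20.000 → step 1: x=-0.002, v=-0.225, θ₁=-0.159, ω₁=0.315, θ₂=0.064, ω₂=0.121
apply F[1]=-20.000 → step 2: x=-0.009, v=-0.452, θ₁=-0.149, ω₁=0.635, θ₂=0.068, ω₂=0.238
apply F[2]=-20.000 → step 3: x=-0.020, v=-0.681, θ₁=-0.133, ω₁=0.964, θ₂=0.074, ω₂=0.348
apply F[3]=-20.000 → step 4: x=-0.036, v=-0.912, θ₁=-0.111, ω₁=1.307, θ₂=0.082, ω₂=0.446
apply F[4]=-20.000 → step 5: x=-0.057, v=-1.148, θ₁=-0.081, ω₁=1.668, θ₂=0.091, ω₂=0.529
apply F[5]=-20.000 → step 6: x=-0.082, v=-1.387, θ₁=-0.044, ω₁=2.051, θ₂=0.103, ω₂=0.593
apply F[6]=-20.000 → step 7: x=-0.112, v=-1.631, θ₁=0.001, ω₁=2.459, θ₂=0.115, ω₂=0.638
apply F[7]=-20.000 → step 8: x=-0.147, v=-1.878, θ₁=0.055, ω₁=2.890, θ₂=0.128, ω₂=0.662
apply F[8]=-20.000 → step 9: x=-0.187, v=-2.126, θ₁=0.117, ω₁=3.344, θ₂=0.141, ω₂=0.669
apply F[9]=-16.403 → step 10: x=-0.232, v=-2.328, θ₁=0.188, ω₁=3.741, θ₂=0.155, ω₂=0.670
apply F[10]=+15.026 → step 11: x=-0.277, v=-2.153, θ₁=0.260, ω₁=3.523, θ₂=0.168, ω₂=0.658
apply F[11]=+20.000 → step 12: x=-0.318, v=-1.927, θ₁=0.328, ω₁=3.252, θ₂=0.181, ω₂=0.623
apply F[12]=+20.000 → step 13: x=-0.354, v=-1.709, θ₁=0.391, ω₁=3.027, θ₂=0.193, ω₂=0.564
apply F[13]=+20.000 → step 14: x=-0.386, v=-1.500, θ₁=0.449, ω₁=2.846, θ₂=0.203, ω₂=0.478
apply F[14]=+20.000 → step 15: x=-0.414, v=-1.299, θ₁=0.505, ω₁=2.706, θ₂=0.212, ω₂=0.366
apply F[15]=+20.000 → step 16: x=-0.438, v=-1.104, θ₁=0.558, ω₁=2.604, θ₂=0.218, ω₂=0.230
apply F[16]=+20.000 → step 17: x=-0.458, v=-0.915, θ₁=0.609, ω₁=2.537, θ₂=0.221, ω₂=0.071
apply F[17]=+20.000 → step 18: x=-0.475, v=-0.731, θ₁=0.660, ω₁=2.502, θ₂=0.220, ω₂=-0.110
apply F[18]=+20.000 → step 19: x=-0.487, v=-0.550, θ₁=0.710, ω₁=2.497, θ₂=0.216, ω₂=-0.311
apply F[19]=+20.000 → step 20: x=-0.497, v=-0.372, θ₁=0.760, ω₁=2.519, θ₂=0.208, ω₂=-0.531
apply F[20]=+20.000 → step 21: x=-0.502, v=-0.196, θ₁=0.811, ω₁=2.567, θ₂=0.195, ω₂=-0.766
apply F[21]=+20.000 → step 22: x=-0.505, v=-0.020, θ₁=0.863, ω₁=2.638, θ₂=0.177, ω₂=-1.014
apply F[22]=+20.000 → step 23: x=-0.503, v=0.156, θ₁=0.916, ω₁=2.731, θ₂=0.154, ω₂=-1.272
apply F[23]=+20.000 → step 24: x=-0.498, v=0.334, θ₁=0.972, ω₁=2.844, θ₂=0.126, ω₂=-1.536
apply F[24]=+20.000 → step 25: x=-0.490, v=0.514, θ₁=1.030, ω₁=2.976, θ₂=0.093, ω₂=-1.800
apply F[25]=+20.000 → step 26: x=-0.478, v=0.698, θ₁=1.091, ω₁=3.127, θ₂=0.054, ω₂=-2.058

Answer: x=-0.478, v=0.698, θ₁=1.091, ω₁=3.127, θ₂=0.054, ω₂=-2.058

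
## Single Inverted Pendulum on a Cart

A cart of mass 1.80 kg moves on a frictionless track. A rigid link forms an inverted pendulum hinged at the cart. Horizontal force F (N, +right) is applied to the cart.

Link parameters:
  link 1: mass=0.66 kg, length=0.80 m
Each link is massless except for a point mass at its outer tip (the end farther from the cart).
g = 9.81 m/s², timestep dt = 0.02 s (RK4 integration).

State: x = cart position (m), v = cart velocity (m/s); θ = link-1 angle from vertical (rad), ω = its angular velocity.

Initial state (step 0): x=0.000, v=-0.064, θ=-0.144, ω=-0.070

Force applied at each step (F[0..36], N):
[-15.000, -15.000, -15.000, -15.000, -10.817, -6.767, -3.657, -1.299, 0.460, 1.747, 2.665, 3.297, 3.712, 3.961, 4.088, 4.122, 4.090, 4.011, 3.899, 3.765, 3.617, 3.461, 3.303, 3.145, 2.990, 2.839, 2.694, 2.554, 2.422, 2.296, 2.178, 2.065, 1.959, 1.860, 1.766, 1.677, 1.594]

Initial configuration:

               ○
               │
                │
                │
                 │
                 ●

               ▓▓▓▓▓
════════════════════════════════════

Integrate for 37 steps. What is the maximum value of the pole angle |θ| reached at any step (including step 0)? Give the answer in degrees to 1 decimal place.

Answer: 8.3°

Derivation:
apply F[0]=-15.000 → step 1: x=-0.003, v=-0.219, θ=-0.144, ω=0.087
apply F[1]=-15.000 → step 2: x=-0.009, v=-0.375, θ=-0.141, ω=0.244
apply F[2]=-15.000 → step 3: x=-0.018, v=-0.531, θ=-0.134, ω=0.404
apply F[3]=-15.000 → step 4: x=-0.030, v=-0.687, θ=-0.124, ω=0.566
apply F[4]=-10.817 → step 5: x=-0.045, v=-0.799, θ=-0.112, ω=0.676
apply F[5]=-6.767 → step 6: x=-0.062, v=-0.866, θ=-0.098, ω=0.734
apply F[6]=-3.657 → step 7: x=-0.079, v=-0.901, θ=-0.083, ω=0.755
apply F[7]=-1.299 → step 8: x=-0.097, v=-0.910, θ=-0.068, ω=0.748
apply F[8]=+0.460 → step 9: x=-0.115, v=-0.901, θ=-0.053, ω=0.721
apply F[9]=+1.747 → step 10: x=-0.133, v=-0.878, θ=-0.039, ω=0.682
apply F[10]=+2.665 → step 11: x=-0.150, v=-0.846, θ=-0.026, ω=0.634
apply F[11]=+3.297 → step 12: x=-0.167, v=-0.808, θ=-0.014, ω=0.582
apply F[12]=+3.712 → step 13: x=-0.183, v=-0.767, θ=-0.003, ω=0.527
apply F[13]=+3.961 → step 14: x=-0.198, v=-0.723, θ=0.007, ω=0.473
apply F[14]=+4.088 → step 15: x=-0.212, v=-0.678, θ=0.016, ω=0.420
apply F[15]=+4.122 → step 16: x=-0.225, v=-0.634, θ=0.024, ω=0.370
apply F[16]=+4.090 → step 17: x=-0.237, v=-0.590, θ=0.031, ω=0.322
apply F[17]=+4.011 → step 18: x=-0.248, v=-0.548, θ=0.037, ω=0.278
apply F[18]=+3.899 → step 19: x=-0.259, v=-0.508, θ=0.042, ω=0.237
apply F[19]=+3.765 → step 20: x=-0.269, v=-0.469, θ=0.046, ω=0.200
apply F[20]=+3.617 → step 21: x=-0.278, v=-0.432, θ=0.050, ω=0.166
apply F[21]=+3.461 → step 22: x=-0.286, v=-0.398, θ=0.053, ω=0.135
apply F[22]=+3.303 → step 23: x=-0.294, v=-0.365, θ=0.055, ω=0.107
apply F[23]=+3.145 → step 24: x=-0.301, v=-0.334, θ=0.057, ω=0.083
apply F[24]=+2.990 → step 25: x=-0.307, v=-0.305, θ=0.059, ω=0.061
apply F[25]=+2.839 → step 26: x=-0.313, v=-0.278, θ=0.060, ω=0.041
apply F[26]=+2.694 → step 27: x=-0.318, v=-0.252, θ=0.060, ω=0.024
apply F[27]=+2.554 → step 28: x=-0.323, v=-0.228, θ=0.061, ω=0.009
apply F[28]=+2.422 → step 29: x=-0.327, v=-0.206, θ=0.061, ω=-0.004
apply F[29]=+2.296 → step 30: x=-0.331, v=-0.185, θ=0.061, ω=-0.015
apply F[30]=+2.178 → step 31: x=-0.335, v=-0.165, θ=0.060, ω=-0.025
apply F[31]=+2.065 → step 32: x=-0.338, v=-0.146, θ=0.060, ω=-0.034
apply F[32]=+1.959 → step 33: x=-0.341, v=-0.129, θ=0.059, ω=-0.041
apply F[33]=+1.860 → step 34: x=-0.343, v=-0.112, θ=0.058, ω=-0.047
apply F[34]=+1.766 → step 35: x=-0.345, v=-0.097, θ=0.057, ω=-0.053
apply F[35]=+1.677 → step 36: x=-0.347, v=-0.082, θ=0.056, ω=-0.057
apply F[36]=+1.594 → step 37: x=-0.348, v=-0.068, θ=0.055, ω=-0.060
Max |angle| over trajectory = 0.144 rad = 8.3°.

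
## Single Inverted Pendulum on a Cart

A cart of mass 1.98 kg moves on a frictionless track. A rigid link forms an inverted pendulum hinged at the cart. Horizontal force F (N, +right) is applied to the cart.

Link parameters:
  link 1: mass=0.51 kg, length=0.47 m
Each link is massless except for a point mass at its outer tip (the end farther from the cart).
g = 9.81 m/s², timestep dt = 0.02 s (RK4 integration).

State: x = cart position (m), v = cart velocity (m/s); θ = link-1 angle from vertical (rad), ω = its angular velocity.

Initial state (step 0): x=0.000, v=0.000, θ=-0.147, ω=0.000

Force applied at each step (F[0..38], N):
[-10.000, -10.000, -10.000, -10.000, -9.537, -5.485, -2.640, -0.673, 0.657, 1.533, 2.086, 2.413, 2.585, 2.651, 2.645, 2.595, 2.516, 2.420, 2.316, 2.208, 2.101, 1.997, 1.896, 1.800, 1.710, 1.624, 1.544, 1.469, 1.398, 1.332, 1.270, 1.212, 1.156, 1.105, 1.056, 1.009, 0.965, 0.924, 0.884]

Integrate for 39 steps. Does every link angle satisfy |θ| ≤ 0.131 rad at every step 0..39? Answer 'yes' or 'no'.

Answer: no

Derivation:
apply F[0]=-10.000 → step 1: x=-0.001, v=-0.093, θ=-0.146, ω=0.135
apply F[1]=-10.000 → step 2: x=-0.004, v=-0.187, θ=-0.142, ω=0.272
apply F[2]=-10.000 → step 3: x=-0.008, v=-0.280, θ=-0.135, ω=0.412
apply F[3]=-10.000 → step 4: x=-0.015, v=-0.374, θ=-0.125, ω=0.556
apply F[4]=-9.537 → step 5: x=-0.023, v=-0.465, θ=-0.113, ω=0.697
apply F[5]=-5.485 → step 6: x=-0.033, v=-0.515, θ=-0.098, ω=0.759
apply F[6]=-2.640 → step 7: x=-0.044, v=-0.537, θ=-0.083, ω=0.769
apply F[7]=-0.673 → step 8: x=-0.054, v=-0.540, θ=-0.068, ω=0.744
apply F[8]=+0.657 → step 9: x=-0.065, v=-0.530, θ=-0.053, ω=0.698
apply F[9]=+1.533 → step 10: x=-0.076, v=-0.513, θ=-0.040, ω=0.641
apply F[10]=+2.086 → step 11: x=-0.086, v=-0.490, θ=-0.028, ω=0.579
apply F[11]=+2.413 → step 12: x=-0.095, v=-0.464, θ=-0.017, ω=0.515
apply F[12]=+2.585 → step 13: x=-0.104, v=-0.438, θ=-0.007, ω=0.454
apply F[13]=+2.651 → step 14: x=-0.113, v=-0.411, θ=0.001, ω=0.395
apply F[14]=+2.645 → step 15: x=-0.121, v=-0.384, θ=0.009, ω=0.341
apply F[15]=+2.595 → step 16: x=-0.128, v=-0.359, θ=0.015, ω=0.292
apply F[16]=+2.516 → step 17: x=-0.135, v=-0.334, θ=0.021, ω=0.247
apply F[17]=+2.420 → step 18: x=-0.141, v=-0.311, θ=0.025, ω=0.207
apply F[18]=+2.316 → step 19: x=-0.147, v=-0.289, θ=0.029, ω=0.172
apply F[19]=+2.208 → step 20: x=-0.153, v=-0.268, θ=0.032, ω=0.140
apply F[20]=+2.101 → step 21: x=-0.158, v=-0.249, θ=0.035, ω=0.113
apply F[21]=+1.997 → step 22: x=-0.163, v=-0.230, θ=0.037, ω=0.088
apply F[22]=+1.896 → step 23: x=-0.167, v=-0.213, θ=0.038, ω=0.067
apply F[23]=+1.800 → step 24: x=-0.171, v=-0.197, θ=0.039, ω=0.049
apply F[24]=+1.710 → step 25: x=-0.175, v=-0.182, θ=0.040, ω=0.033
apply F[25]=+1.624 → step 26: x=-0.179, v=-0.167, θ=0.041, ω=0.019
apply F[26]=+1.544 → step 27: x=-0.182, v=-0.154, θ=0.041, ω=0.007
apply F[27]=+1.469 → step 28: x=-0.185, v=-0.141, θ=0.041, ω=-0.003
apply F[28]=+1.398 → step 29: x=-0.188, v=-0.129, θ=0.041, ω=-0.011
apply F[29]=+1.332 → step 30: x=-0.190, v=-0.117, θ=0.040, ω=-0.018
apply F[30]=+1.270 → step 31: x=-0.192, v=-0.107, θ=0.040, ω=-0.025
apply F[31]=+1.212 → step 32: x=-0.194, v=-0.096, θ=0.039, ω=-0.030
apply F[32]=+1.156 → step 33: x=-0.196, v=-0.087, θ=0.039, ω=-0.034
apply F[33]=+1.105 → step 34: x=-0.198, v=-0.077, θ=0.038, ω=-0.038
apply F[34]=+1.056 → step 35: x=-0.199, v=-0.069, θ=0.037, ω=-0.040
apply F[35]=+1.009 → step 36: x=-0.201, v=-0.060, θ=0.037, ω=-0.043
apply F[36]=+0.965 → step 37: x=-0.202, v=-0.052, θ=0.036, ω=-0.045
apply F[37]=+0.924 → step 38: x=-0.203, v=-0.045, θ=0.035, ω=-0.046
apply F[38]=+0.884 → step 39: x=-0.203, v=-0.038, θ=0.034, ω=-0.047
Max |angle| over trajectory = 0.147 rad; bound = 0.131 → exceeded.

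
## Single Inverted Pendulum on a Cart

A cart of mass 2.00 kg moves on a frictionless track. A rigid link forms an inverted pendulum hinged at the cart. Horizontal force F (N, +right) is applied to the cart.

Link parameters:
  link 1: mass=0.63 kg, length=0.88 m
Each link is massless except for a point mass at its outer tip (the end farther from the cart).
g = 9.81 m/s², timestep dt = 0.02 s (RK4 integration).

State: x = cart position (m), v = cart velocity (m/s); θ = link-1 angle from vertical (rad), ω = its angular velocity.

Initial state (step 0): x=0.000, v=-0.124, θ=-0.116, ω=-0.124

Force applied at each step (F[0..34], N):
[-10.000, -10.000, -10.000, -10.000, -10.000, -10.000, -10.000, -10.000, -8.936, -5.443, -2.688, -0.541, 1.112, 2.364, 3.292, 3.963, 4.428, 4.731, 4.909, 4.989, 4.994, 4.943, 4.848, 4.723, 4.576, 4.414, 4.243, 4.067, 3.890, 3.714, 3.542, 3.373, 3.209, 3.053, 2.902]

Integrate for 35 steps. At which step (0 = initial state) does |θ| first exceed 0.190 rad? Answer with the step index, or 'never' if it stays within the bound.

Answer: never

Derivation:
apply F[0]=-10.000 → step 1: x=-0.003, v=-0.216, θ=-0.118, ω=-0.046
apply F[1]=-10.000 → step 2: x=-0.009, v=-0.309, θ=-0.118, ω=0.032
apply F[2]=-10.000 → step 3: x=-0.016, v=-0.401, θ=-0.116, ω=0.111
apply F[3]=-10.000 → step 4: x=-0.025, v=-0.494, θ=-0.113, ω=0.189
apply F[4]=-10.000 → step 5: x=-0.036, v=-0.587, θ=-0.109, ω=0.270
apply F[5]=-10.000 → step 6: x=-0.048, v=-0.680, θ=-0.103, ω=0.351
apply F[6]=-10.000 → step 7: x=-0.063, v=-0.774, θ=-0.095, ω=0.435
apply F[7]=-10.000 → step 8: x=-0.079, v=-0.868, θ=-0.085, ω=0.522
apply F[8]=-8.936 → step 9: x=-0.097, v=-0.952, θ=-0.074, ω=0.600
apply F[9]=-5.443 → step 10: x=-0.117, v=-1.003, θ=-0.062, ω=0.642
apply F[10]=-2.688 → step 11: x=-0.137, v=-1.026, θ=-0.049, ω=0.656
apply F[11]=-0.541 → step 12: x=-0.158, v=-1.029, θ=-0.036, ω=0.650
apply F[12]=+1.112 → step 13: x=-0.178, v=-1.016, θ=-0.023, ω=0.629
apply F[13]=+2.364 → step 14: x=-0.198, v=-0.992, θ=-0.010, ω=0.598
apply F[14]=+3.292 → step 15: x=-0.218, v=-0.959, θ=0.001, ω=0.559
apply F[15]=+3.963 → step 16: x=-0.237, v=-0.919, θ=0.012, ω=0.516
apply F[16]=+4.428 → step 17: x=-0.254, v=-0.876, θ=0.022, ω=0.470
apply F[17]=+4.731 → step 18: x=-0.272, v=-0.830, θ=0.031, ω=0.424
apply F[18]=+4.909 → step 19: x=-0.288, v=-0.783, θ=0.039, ω=0.379
apply F[19]=+4.989 → step 20: x=-0.303, v=-0.736, θ=0.046, ω=0.334
apply F[20]=+4.994 → step 21: x=-0.317, v=-0.689, θ=0.052, ω=0.292
apply F[21]=+4.943 → step 22: x=-0.330, v=-0.643, θ=0.057, ω=0.252
apply F[22]=+4.848 → step 23: x=-0.343, v=-0.598, θ=0.062, ω=0.215
apply F[23]=+4.723 → step 24: x=-0.354, v=-0.555, θ=0.066, ω=0.180
apply F[24]=+4.576 → step 25: x=-0.365, v=-0.514, θ=0.069, ω=0.148
apply F[25]=+4.414 → step 26: x=-0.375, v=-0.474, θ=0.072, ω=0.119
apply F[26]=+4.243 → step 27: x=-0.384, v=-0.436, θ=0.074, ω=0.092
apply F[27]=+4.067 → step 28: x=-0.392, v=-0.400, θ=0.076, ω=0.068
apply F[28]=+3.890 → step 29: x=-0.400, v=-0.366, θ=0.077, ω=0.046
apply F[29]=+3.714 → step 30: x=-0.407, v=-0.334, θ=0.078, ω=0.027
apply F[30]=+3.542 → step 31: x=-0.413, v=-0.303, θ=0.078, ω=0.010
apply F[31]=+3.373 → step 32: x=-0.419, v=-0.274, θ=0.078, ω=-0.006
apply F[32]=+3.209 → step 33: x=-0.424, v=-0.247, θ=0.078, ω=-0.019
apply F[33]=+3.053 → step 34: x=-0.429, v=-0.221, θ=0.077, ω=-0.031
apply F[34]=+2.902 → step 35: x=-0.433, v=-0.197, θ=0.077, ω=-0.041
max |θ| = 0.118 ≤ 0.190 over all 36 states.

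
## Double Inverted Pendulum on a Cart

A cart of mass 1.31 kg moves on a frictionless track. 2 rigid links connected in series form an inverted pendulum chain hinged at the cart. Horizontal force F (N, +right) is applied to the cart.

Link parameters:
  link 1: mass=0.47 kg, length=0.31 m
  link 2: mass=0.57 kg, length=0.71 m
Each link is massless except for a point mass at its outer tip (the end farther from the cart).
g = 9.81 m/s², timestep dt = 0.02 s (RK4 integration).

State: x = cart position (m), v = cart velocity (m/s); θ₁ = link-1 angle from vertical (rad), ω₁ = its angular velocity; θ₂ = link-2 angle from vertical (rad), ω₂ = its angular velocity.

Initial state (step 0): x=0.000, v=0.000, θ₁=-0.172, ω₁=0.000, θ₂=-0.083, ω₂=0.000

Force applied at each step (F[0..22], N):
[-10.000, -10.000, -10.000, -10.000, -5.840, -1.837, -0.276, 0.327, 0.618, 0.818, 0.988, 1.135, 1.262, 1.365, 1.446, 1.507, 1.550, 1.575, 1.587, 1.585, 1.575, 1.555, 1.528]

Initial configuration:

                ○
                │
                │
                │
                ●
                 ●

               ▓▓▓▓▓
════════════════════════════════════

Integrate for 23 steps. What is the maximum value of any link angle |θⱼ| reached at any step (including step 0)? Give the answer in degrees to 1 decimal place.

Answer: 9.9°

Derivation:
apply F[0]=-10.000 → step 1: x=-0.001, v=-0.124, θ₁=-0.170, ω₁=0.213, θ₂=-0.082, ω₂=0.058
apply F[1]=-10.000 → step 2: x=-0.005, v=-0.249, θ₁=-0.163, ω₁=0.434, θ₂=-0.081, ω₂=0.115
apply F[2]=-10.000 → step 3: x=-0.011, v=-0.375, θ₁=-0.152, ω₁=0.672, θ₂=-0.078, ω₂=0.166
apply F[3]=-10.000 → step 4: x=-0.020, v=-0.504, θ₁=-0.136, ω₁=0.937, θ₂=-0.074, ω₂=0.211
apply F[4]=-5.840 → step 5: x=-0.031, v=-0.573, θ₁=-0.117, ω₁=1.037, θ₂=-0.070, ω₂=0.244
apply F[5]=-1.837 → step 6: x=-0.042, v=-0.586, θ₁=-0.097, ω₁=0.980, θ₂=-0.064, ω₂=0.268
apply F[6]=-0.276 → step 7: x=-0.054, v=-0.577, θ₁=-0.078, ω₁=0.878, θ₂=-0.059, ω₂=0.283
apply F[7]=+0.327 → step 8: x=-0.065, v=-0.561, θ₁=-0.062, ω₁=0.774, θ₂=-0.053, ω₂=0.291
apply F[8]=+0.618 → step 9: x=-0.076, v=-0.544, θ₁=-0.047, ω₁=0.680, θ₂=-0.047, ω₂=0.293
apply F[9]=+0.818 → step 10: x=-0.087, v=-0.525, θ₁=-0.034, ω₁=0.597, θ₂=-0.041, ω₂=0.291
apply F[10]=+0.988 → step 11: x=-0.097, v=-0.505, θ₁=-0.023, ω₁=0.523, θ₂=-0.036, ω₂=0.285
apply F[11]=+1.135 → step 12: x=-0.107, v=-0.485, θ₁=-0.013, ω₁=0.458, θ₂=-0.030, ω₂=0.276
apply F[12]=+1.262 → step 13: x=-0.117, v=-0.465, θ₁=-0.005, ω₁=0.400, θ₂=-0.025, ω₂=0.265
apply F[13]=+1.365 → step 14: x=-0.126, v=-0.444, θ₁=0.003, ω₁=0.347, θ₂=-0.019, ω₂=0.252
apply F[14]=+1.446 → step 15: x=-0.135, v=-0.423, θ₁=0.009, ω₁=0.300, θ₂=-0.015, ω₂=0.238
apply F[15]=+1.507 → step 16: x=-0.143, v=-0.401, θ₁=0.015, ω₁=0.258, θ₂=-0.010, ω₂=0.223
apply F[16]=+1.550 → step 17: x=-0.151, v=-0.380, θ₁=0.019, ω₁=0.221, θ₂=-0.006, ω₂=0.208
apply F[17]=+1.575 → step 18: x=-0.158, v=-0.360, θ₁=0.024, ω₁=0.187, θ₂=-0.002, ω₂=0.193
apply F[18]=+1.587 → step 19: x=-0.165, v=-0.339, θ₁=0.027, ω₁=0.157, θ₂=0.002, ω₂=0.177
apply F[19]=+1.585 → step 20: x=-0.172, v=-0.320, θ₁=0.030, ω₁=0.130, θ₂=0.005, ω₂=0.162
apply F[20]=+1.575 → step 21: x=-0.178, v=-0.300, θ₁=0.032, ω₁=0.106, θ₂=0.009, ω₂=0.148
apply F[21]=+1.555 → step 22: x=-0.184, v=-0.282, θ₁=0.034, ω₁=0.085, θ₂=0.011, ω₂=0.133
apply F[22]=+1.528 → step 23: x=-0.189, v=-0.264, θ₁=0.036, ω₁=0.066, θ₂=0.014, ω₂=0.120
Max |angle| over trajectory = 0.172 rad = 9.9°.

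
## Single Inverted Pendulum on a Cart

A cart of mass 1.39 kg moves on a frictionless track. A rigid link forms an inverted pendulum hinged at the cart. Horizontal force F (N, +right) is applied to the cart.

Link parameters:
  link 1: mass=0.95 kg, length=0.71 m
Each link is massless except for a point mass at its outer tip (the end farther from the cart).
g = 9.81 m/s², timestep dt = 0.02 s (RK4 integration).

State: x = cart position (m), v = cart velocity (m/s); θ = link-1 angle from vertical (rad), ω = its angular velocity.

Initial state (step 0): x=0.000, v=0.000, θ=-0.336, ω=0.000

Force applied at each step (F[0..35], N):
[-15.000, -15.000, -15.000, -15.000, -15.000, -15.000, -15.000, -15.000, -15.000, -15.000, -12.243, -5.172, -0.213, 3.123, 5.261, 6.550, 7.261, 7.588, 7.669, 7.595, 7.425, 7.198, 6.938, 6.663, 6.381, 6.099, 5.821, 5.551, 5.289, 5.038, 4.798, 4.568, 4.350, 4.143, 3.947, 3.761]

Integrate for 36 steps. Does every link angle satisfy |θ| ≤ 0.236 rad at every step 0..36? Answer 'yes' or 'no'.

Answer: no

Derivation:
apply F[0]=-15.000 → step 1: x=-0.002, v=-0.162, θ=-0.335, ω=0.125
apply F[1]=-15.000 → step 2: x=-0.006, v=-0.325, θ=-0.331, ω=0.251
apply F[2]=-15.000 → step 3: x=-0.015, v=-0.488, θ=-0.325, ω=0.380
apply F[3]=-15.000 → step 4: x=-0.026, v=-0.654, θ=-0.316, ω=0.514
apply F[4]=-15.000 → step 5: x=-0.041, v=-0.821, θ=-0.304, ω=0.653
apply F[5]=-15.000 → step 6: x=-0.059, v=-0.991, θ=-0.290, ω=0.801
apply F[6]=-15.000 → step 7: x=-0.080, v=-1.164, θ=-0.272, ω=0.959
apply F[7]=-15.000 → step 8: x=-0.105, v=-1.341, θ=-0.251, ω=1.128
apply F[8]=-15.000 → step 9: x=-0.134, v=-1.522, θ=-0.227, ω=1.311
apply F[9]=-15.000 → step 10: x=-0.166, v=-1.708, θ=-0.199, ω=1.509
apply F[10]=-12.243 → step 11: x=-0.202, v=-1.862, θ=-0.167, ω=1.671
apply F[11]=-5.172 → step 12: x=-0.240, v=-1.919, θ=-0.133, ω=1.710
apply F[12]=-0.213 → step 13: x=-0.278, v=-1.910, θ=-0.099, ω=1.665
apply F[13]=+3.123 → step 14: x=-0.316, v=-1.857, θ=-0.067, ω=1.567
apply F[14]=+5.261 → step 15: x=-0.352, v=-1.775, θ=-0.037, ω=1.438
apply F[15]=+6.550 → step 16: x=-0.387, v=-1.679, θ=-0.010, ω=1.296
apply F[16]=+7.261 → step 17: x=-0.419, v=-1.574, θ=0.015, ω=1.150
apply F[17]=+7.588 → step 18: x=-0.450, v=-1.468, θ=0.036, ω=1.008
apply F[18]=+7.669 → step 19: x=-0.478, v=-1.364, θ=0.055, ω=0.874
apply F[19]=+7.595 → step 20: x=-0.504, v=-1.263, θ=0.071, ω=0.749
apply F[20]=+7.425 → step 21: x=-0.529, v=-1.167, θ=0.085, ω=0.636
apply F[21]=+7.198 → step 22: x=-0.551, v=-1.076, θ=0.097, ω=0.533
apply F[22]=+6.938 → step 23: x=-0.572, v=-0.990, θ=0.107, ω=0.441
apply F[23]=+6.663 → step 24: x=-0.591, v=-0.909, θ=0.115, ω=0.358
apply F[24]=+6.381 → step 25: x=-0.608, v=-0.834, θ=0.121, ω=0.285
apply F[25]=+6.099 → step 26: x=-0.624, v=-0.763, θ=0.126, ω=0.220
apply F[26]=+5.821 → step 27: x=-0.639, v=-0.697, θ=0.130, ω=0.163
apply F[27]=+5.551 → step 28: x=-0.652, v=-0.635, θ=0.133, ω=0.113
apply F[28]=+5.289 → step 29: x=-0.664, v=-0.577, θ=0.134, ω=0.070
apply F[29]=+5.038 → step 30: x=-0.675, v=-0.523, θ=0.135, ω=0.031
apply F[30]=+4.798 → step 31: x=-0.685, v=-0.473, θ=0.136, ω=-0.002
apply F[31]=+4.568 → step 32: x=-0.694, v=-0.426, θ=0.135, ω=-0.030
apply F[32]=+4.350 → step 33: x=-0.702, v=-0.382, θ=0.135, ω=-0.054
apply F[33]=+4.143 → step 34: x=-0.709, v=-0.340, θ=0.133, ω=-0.075
apply F[34]=+3.947 → step 35: x=-0.716, v=-0.301, θ=0.132, ω=-0.093
apply F[35]=+3.761 → step 36: x=-0.721, v=-0.265, θ=0.130, ω=-0.108
Max |angle| over trajectory = 0.336 rad; bound = 0.236 → exceeded.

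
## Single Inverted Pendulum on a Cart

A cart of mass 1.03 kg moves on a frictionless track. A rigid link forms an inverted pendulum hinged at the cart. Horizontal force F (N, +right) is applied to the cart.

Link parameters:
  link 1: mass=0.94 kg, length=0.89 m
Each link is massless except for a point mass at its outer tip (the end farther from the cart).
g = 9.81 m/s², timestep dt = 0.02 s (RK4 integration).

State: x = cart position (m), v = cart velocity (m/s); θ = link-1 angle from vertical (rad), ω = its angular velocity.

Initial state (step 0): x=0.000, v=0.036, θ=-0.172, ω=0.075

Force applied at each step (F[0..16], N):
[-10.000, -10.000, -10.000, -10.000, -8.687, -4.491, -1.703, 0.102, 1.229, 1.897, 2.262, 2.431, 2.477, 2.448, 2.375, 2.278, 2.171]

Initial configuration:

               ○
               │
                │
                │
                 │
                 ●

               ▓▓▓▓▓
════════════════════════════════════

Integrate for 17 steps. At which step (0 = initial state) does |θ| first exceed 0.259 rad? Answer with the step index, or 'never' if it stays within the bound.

Answer: never

Derivation:
apply F[0]=-10.000 → step 1: x=-0.001, v=-0.124, θ=-0.169, ω=0.215
apply F[1]=-10.000 → step 2: x=-0.005, v=-0.285, θ=-0.163, ω=0.357
apply F[2]=-10.000 → step 3: x=-0.012, v=-0.448, θ=-0.155, ω=0.502
apply F[3]=-10.000 → step 4: x=-0.023, v=-0.613, θ=-0.143, ω=0.653
apply F[4]=-8.687 → step 5: x=-0.037, v=-0.757, θ=-0.129, ω=0.783
apply F[5]=-4.491 → step 6: x=-0.052, v=-0.823, θ=-0.113, ω=0.830
apply F[6]=-1.703 → step 7: x=-0.069, v=-0.838, θ=-0.096, ω=0.824
apply F[7]=+0.102 → step 8: x=-0.086, v=-0.822, θ=-0.080, ω=0.786
apply F[8]=+1.229 → step 9: x=-0.102, v=-0.786, θ=-0.065, ω=0.730
apply F[9]=+1.897 → step 10: x=-0.117, v=-0.739, θ=-0.051, ω=0.665
apply F[10]=+2.262 → step 11: x=-0.131, v=-0.688, θ=-0.038, ω=0.597
apply F[11]=+2.431 → step 12: x=-0.144, v=-0.635, θ=-0.027, ω=0.531
apply F[12]=+2.477 → step 13: x=-0.157, v=-0.583, θ=-0.017, ω=0.468
apply F[13]=+2.448 → step 14: x=-0.168, v=-0.533, θ=-0.008, ω=0.409
apply F[14]=+2.375 → step 15: x=-0.178, v=-0.486, θ=-0.001, ω=0.355
apply F[15]=+2.278 → step 16: x=-0.187, v=-0.442, θ=0.006, ω=0.307
apply F[16]=+2.171 → step 17: x=-0.196, v=-0.402, θ=0.011, ω=0.263
max |θ| = 0.172 ≤ 0.259 over all 18 states.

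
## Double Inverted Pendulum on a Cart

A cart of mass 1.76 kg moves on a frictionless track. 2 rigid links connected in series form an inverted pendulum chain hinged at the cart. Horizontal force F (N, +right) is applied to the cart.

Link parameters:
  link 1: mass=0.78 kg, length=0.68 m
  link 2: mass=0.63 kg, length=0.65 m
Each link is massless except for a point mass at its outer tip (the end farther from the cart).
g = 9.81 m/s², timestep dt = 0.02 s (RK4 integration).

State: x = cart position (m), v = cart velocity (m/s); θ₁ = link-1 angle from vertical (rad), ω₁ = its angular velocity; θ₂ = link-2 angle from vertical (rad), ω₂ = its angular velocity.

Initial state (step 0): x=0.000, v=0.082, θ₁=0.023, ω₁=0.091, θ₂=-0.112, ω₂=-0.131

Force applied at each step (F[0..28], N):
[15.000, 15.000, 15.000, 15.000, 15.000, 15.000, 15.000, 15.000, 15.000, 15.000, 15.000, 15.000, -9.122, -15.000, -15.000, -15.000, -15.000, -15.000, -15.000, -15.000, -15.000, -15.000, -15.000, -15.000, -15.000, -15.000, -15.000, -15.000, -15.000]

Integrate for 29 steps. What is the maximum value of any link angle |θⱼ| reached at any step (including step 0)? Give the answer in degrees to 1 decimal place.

apply F[0]=+15.000 → step 1: x=0.003, v=0.249, θ₁=0.023, ω₁=-0.116, θ₂=-0.115, ω₂=-0.206
apply F[1]=+15.000 → step 2: x=0.010, v=0.416, θ₁=0.018, ω₁=-0.324, θ₂=-0.120, ω₂=-0.281
apply F[2]=+15.000 → step 3: x=0.020, v=0.584, θ₁=0.010, ω₁=-0.536, θ₂=-0.127, ω₂=-0.354
apply F[3]=+15.000 → step 4: x=0.033, v=0.754, θ₁=-0.003, ω₁=-0.756, θ₂=-0.134, ω₂=-0.424
apply F[4]=+15.000 → step 5: x=0.050, v=0.926, θ₁=-0.021, ω₁=-0.985, θ₂=-0.144, ω₂=-0.488
apply F[5]=+15.000 → step 6: x=0.070, v=1.101, θ₁=-0.043, ω₁=-1.228, θ₂=-0.154, ω₂=-0.543
apply F[6]=+15.000 → step 7: x=0.094, v=1.278, θ₁=-0.070, ω₁=-1.485, θ₂=-0.165, ω₂=-0.589
apply F[7]=+15.000 → step 8: x=0.122, v=1.458, θ₁=-0.102, ω₁=-1.760, θ₂=-0.177, ω₂=-0.622
apply F[8]=+15.000 → step 9: x=0.153, v=1.640, θ₁=-0.140, ω₁=-2.052, θ₂=-0.190, ω₂=-0.644
apply F[9]=+15.000 → step 10: x=0.187, v=1.823, θ₁=-0.184, ω₁=-2.359, θ₂=-0.203, ω₂=-0.653
apply F[10]=+15.000 → step 11: x=0.225, v=2.004, θ₁=-0.235, ω₁=-2.680, θ₂=-0.216, ω₂=-0.653
apply F[11]=+15.000 → step 12: x=0.267, v=2.181, θ₁=-0.292, ω₁=-3.007, θ₂=-0.229, ω₂=-0.650
apply F[12]=-9.122 → step 13: x=0.310, v=2.100, θ₁=-0.352, ω₁=-2.992, θ₂=-0.242, ω₂=-0.630
apply F[13]=-15.000 → step 14: x=0.351, v=1.962, θ₁=-0.411, ω₁=-2.929, θ₂=-0.254, ω₂=-0.589
apply F[14]=-15.000 → step 15: x=0.389, v=1.830, θ₁=-0.469, ω₁=-2.900, θ₂=-0.265, ω₂=-0.532
apply F[15]=-15.000 → step 16: x=0.424, v=1.703, θ₁=-0.527, ω₁=-2.902, θ₂=-0.275, ω₂=-0.461
apply F[16]=-15.000 → step 17: x=0.457, v=1.579, θ₁=-0.585, ω₁=-2.933, θ₂=-0.284, ω₂=-0.379
apply F[17]=-15.000 → step 18: x=0.487, v=1.456, θ₁=-0.644, ω₁=-2.988, θ₂=-0.290, ω₂=-0.287
apply F[18]=-15.000 → step 19: x=0.515, v=1.333, θ₁=-0.705, ω₁=-3.066, θ₂=-0.295, ω₂=-0.189
apply F[19]=-15.000 → step 20: x=0.540, v=1.208, θ₁=-0.767, ω₁=-3.162, θ₂=-0.298, ω₂=-0.089
apply F[20]=-15.000 → step 21: x=0.563, v=1.080, θ₁=-0.831, ω₁=-3.274, θ₂=-0.299, ω₂=0.010
apply F[21]=-15.000 → step 22: x=0.584, v=0.947, θ₁=-0.898, ω₁=-3.401, θ₂=-0.298, ω₂=0.103
apply F[22]=-15.000 → step 23: x=0.601, v=0.809, θ₁=-0.968, ω₁=-3.540, θ₂=-0.295, ω₂=0.185
apply F[23]=-15.000 → step 24: x=0.616, v=0.664, θ₁=-1.040, ω₁=-3.690, θ₂=-0.290, ω₂=0.253
apply F[24]=-15.000 → step 25: x=0.628, v=0.510, θ₁=-1.115, ω₁=-3.851, θ₂=-0.285, ω₂=0.301
apply F[25]=-15.000 → step 26: x=0.636, v=0.348, θ₁=-1.194, ω₁=-4.024, θ₂=-0.278, ω₂=0.325
apply F[26]=-15.000 → step 27: x=0.641, v=0.176, θ₁=-1.276, ω₁=-4.211, θ₂=-0.272, ω₂=0.319
apply F[27]=-15.000 → step 28: x=0.643, v=-0.007, θ₁=-1.362, ω₁=-4.415, θ₂=-0.266, ω₂=0.279
apply F[28]=-15.000 → step 29: x=0.641, v=-0.203, θ₁=-1.453, ω₁=-4.638, θ₂=-0.261, ω₂=0.198
Max |angle| over trajectory = 1.453 rad = 83.2°.

Answer: 83.2°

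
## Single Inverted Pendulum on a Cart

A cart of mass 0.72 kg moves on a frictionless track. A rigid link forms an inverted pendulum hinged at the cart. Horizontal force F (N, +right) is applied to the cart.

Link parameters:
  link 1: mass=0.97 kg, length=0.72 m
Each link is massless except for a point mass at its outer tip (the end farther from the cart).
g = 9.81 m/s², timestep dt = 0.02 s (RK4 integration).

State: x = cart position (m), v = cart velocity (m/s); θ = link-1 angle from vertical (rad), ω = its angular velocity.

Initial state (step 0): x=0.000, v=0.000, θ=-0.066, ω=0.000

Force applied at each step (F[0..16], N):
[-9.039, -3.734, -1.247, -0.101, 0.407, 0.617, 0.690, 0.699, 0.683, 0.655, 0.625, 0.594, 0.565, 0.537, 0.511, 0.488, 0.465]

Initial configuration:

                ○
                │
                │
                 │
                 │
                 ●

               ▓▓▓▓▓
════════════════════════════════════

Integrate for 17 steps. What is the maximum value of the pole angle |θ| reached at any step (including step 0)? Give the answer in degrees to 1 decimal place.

apply F[0]=-9.039 → step 1: x=-0.002, v=-0.233, θ=-0.063, ω=0.305
apply F[1]=-3.734 → step 2: x=-0.008, v=-0.320, θ=-0.056, ω=0.410
apply F[2]=-1.247 → step 3: x=-0.014, v=-0.342, θ=-0.047, ω=0.425
apply F[3]=-0.101 → step 4: x=-0.021, v=-0.333, θ=-0.039, ω=0.402
apply F[4]=+0.407 → step 5: x=-0.028, v=-0.313, θ=-0.032, ω=0.364
apply F[5]=+0.617 → step 6: x=-0.034, v=-0.288, θ=-0.025, ω=0.322
apply F[6]=+0.690 → step 7: x=-0.039, v=-0.263, θ=-0.019, ω=0.282
apply F[7]=+0.699 → step 8: x=-0.044, v=-0.240, θ=-0.013, ω=0.245
apply F[8]=+0.683 → step 9: x=-0.049, v=-0.218, θ=-0.009, ω=0.211
apply F[9]=+0.655 → step 10: x=-0.053, v=-0.198, θ=-0.005, ω=0.182
apply F[10]=+0.625 → step 11: x=-0.057, v=-0.180, θ=-0.002, ω=0.155
apply F[11]=+0.594 → step 12: x=-0.060, v=-0.163, θ=0.001, ω=0.133
apply F[12]=+0.565 → step 13: x=-0.063, v=-0.148, θ=0.004, ω=0.112
apply F[13]=+0.537 → step 14: x=-0.066, v=-0.134, θ=0.006, ω=0.095
apply F[14]=+0.511 → step 15: x=-0.069, v=-0.122, θ=0.008, ω=0.079
apply F[15]=+0.488 → step 16: x=-0.071, v=-0.111, θ=0.009, ω=0.066
apply F[16]=+0.465 → step 17: x=-0.073, v=-0.100, θ=0.010, ω=0.054
Max |angle| over trajectory = 0.066 rad = 3.8°.

Answer: 3.8°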